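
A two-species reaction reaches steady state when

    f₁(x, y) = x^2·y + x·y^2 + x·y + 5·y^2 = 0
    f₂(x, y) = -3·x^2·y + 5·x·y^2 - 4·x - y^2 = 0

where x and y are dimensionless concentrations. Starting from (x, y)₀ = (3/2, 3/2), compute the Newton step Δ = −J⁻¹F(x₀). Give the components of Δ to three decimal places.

(-1.170, -0.456)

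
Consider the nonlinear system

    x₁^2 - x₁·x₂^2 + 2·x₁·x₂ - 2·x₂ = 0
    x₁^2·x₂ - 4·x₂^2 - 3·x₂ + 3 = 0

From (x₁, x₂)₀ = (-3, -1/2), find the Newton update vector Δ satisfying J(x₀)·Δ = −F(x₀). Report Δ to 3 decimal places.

(3.203, -0.861)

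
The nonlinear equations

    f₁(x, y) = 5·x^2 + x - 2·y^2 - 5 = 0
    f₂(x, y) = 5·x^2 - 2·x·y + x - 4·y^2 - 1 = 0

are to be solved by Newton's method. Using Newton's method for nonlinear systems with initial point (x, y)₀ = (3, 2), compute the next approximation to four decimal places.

(1.6738, 1.2361)

At (3, 2): F = (35.0000, 19.0000).
Jacobian J = [[10·x + 1, -4·y], [10·x - 2·y + 1, -2·x - 8·y]].
At the point, J = [[31.0000, -8.0000], [27.0000, -22.0000]] (det J = -466.0000).
Solving J·Δ = −F gives Δ = (-1.3262, -0.7639).
Then the next iterate is (x, y)₁ = (1.6738, 1.2361).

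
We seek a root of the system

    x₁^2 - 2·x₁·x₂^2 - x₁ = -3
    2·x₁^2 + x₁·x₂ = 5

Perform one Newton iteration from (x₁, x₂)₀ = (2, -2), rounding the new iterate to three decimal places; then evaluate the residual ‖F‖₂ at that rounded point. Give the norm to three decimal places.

2.042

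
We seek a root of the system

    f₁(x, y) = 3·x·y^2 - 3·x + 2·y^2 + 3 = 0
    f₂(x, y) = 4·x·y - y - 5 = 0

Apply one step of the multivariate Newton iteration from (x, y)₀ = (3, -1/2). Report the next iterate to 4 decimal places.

(-0.2353, -0.1337)

At (3, -1/2): F = (-3.2500, -10.5000).
Jacobian J = [[3·y^2 - 3, 6·x·y + 4·y], [4·y, 4·x - 1]].
At the point, J = [[-2.2500, -11.0000], [-2.0000, 11.0000]] (det J = -46.7500).
Solving J·Δ = −F gives Δ = (-3.2353, 0.3663).
Then the next iterate is (x, y)₁ = (-0.2353, -0.1337).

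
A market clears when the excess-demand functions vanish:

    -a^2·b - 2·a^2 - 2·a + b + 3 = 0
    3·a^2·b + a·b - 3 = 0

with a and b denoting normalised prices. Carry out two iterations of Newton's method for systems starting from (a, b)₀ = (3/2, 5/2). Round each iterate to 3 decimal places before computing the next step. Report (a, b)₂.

At (3/2, 5/2): F = (-7.625, 17.625).
Jacobian J = [[-2·a·b - 4·a - 2, -a^2 + 1], [6·a·b + b, 3·a^2 + a]].
At the point, J = [[-15.500, -1.250], [25.000, 8.250]] (det J = -96.625).
Solving J·Δ = −F gives Δ = (-0.423, -0.854).
Then the next iterate is (a, b)₁ = (1.077, 1.646).
Round to (1.077, 1.646) and repeat: F = (-1.73710, 4.50047), J = [[-9.85348, -0.15993], [12.28245, 4.55679]].
Δ = (-0.168, -0.536), so (a, b)₂ = (0.909, 1.110).

(0.909, 1.110)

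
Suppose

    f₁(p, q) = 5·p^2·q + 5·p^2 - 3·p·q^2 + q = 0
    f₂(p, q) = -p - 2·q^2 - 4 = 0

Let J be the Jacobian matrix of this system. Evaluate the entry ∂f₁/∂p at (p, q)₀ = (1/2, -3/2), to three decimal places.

∂f₁/∂p = 10·p·q + 10·p - 3·q^2.
At (1/2, -3/2) this is -9.250.

-9.250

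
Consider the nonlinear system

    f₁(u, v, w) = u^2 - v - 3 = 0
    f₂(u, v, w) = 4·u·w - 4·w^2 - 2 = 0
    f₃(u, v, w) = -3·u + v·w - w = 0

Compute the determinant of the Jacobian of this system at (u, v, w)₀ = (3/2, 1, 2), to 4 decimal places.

30.0000

J = [[2·u, -1, 0], [4·w, 0, 4·u - 8·w], [-3, w, v - 1]].
At the point, J = [[3.0000, -1.0000, 0.0000], [8.0000, 0.0000, -10.0000], [-3.0000, 2.0000, 0.0000]].
det J = 30.0000.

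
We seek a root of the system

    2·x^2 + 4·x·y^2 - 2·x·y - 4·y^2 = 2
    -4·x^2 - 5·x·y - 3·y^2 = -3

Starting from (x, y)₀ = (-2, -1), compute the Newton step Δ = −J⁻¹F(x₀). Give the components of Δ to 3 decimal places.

At (-2, -1): F = (-10.000, -26.000).
Jacobian J = [[4·x + 4·y^2 - 2·y, 8·x·y - 2·x - 8·y], [-8·x - 5·y, -5·x - 6·y]].
At the point, J = [[-2.000, 28.000], [21.000, 16.000]] (det J = -620.000).
Solving J·Δ = −F gives Δ = (0.916, 0.423).

(0.916, 0.423)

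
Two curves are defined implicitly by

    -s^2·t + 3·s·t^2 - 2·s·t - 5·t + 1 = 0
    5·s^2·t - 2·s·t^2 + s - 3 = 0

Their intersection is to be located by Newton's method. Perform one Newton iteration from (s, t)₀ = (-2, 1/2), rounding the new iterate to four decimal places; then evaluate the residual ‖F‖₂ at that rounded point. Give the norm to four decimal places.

0.4597

At (-2, 1/2): F = (-3.0000, 6.0000).
Jacobian J = [[-2·s·t + 3·t^2 - 2·t, -s^2 + 6·s·t - 2·s - 5], [10·s·t - 2·t^2 + 1, 5·s^2 - 4·s·t]].
At the point, J = [[1.7500, -11.0000], [-9.5000, 24.0000]] (det J = -62.5000).
Solving J·Δ = −F gives Δ = (-0.0960, -0.2880).
Then the next iterate is (s, t)₁ = (-2.0960, 0.2120).
Re-evaluating at (-2.0960, 0.2120): F = (-0.385266, -0.250786), so ‖F‖₂ = 0.4597.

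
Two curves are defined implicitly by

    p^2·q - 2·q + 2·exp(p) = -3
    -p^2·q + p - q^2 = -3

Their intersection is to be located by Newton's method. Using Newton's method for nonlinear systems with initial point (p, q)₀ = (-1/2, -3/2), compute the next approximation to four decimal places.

(-3.5214, -2.2766)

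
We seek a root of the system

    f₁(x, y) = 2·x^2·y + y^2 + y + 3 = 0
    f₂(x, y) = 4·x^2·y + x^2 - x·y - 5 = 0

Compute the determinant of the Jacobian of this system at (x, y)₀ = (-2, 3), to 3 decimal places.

J = [[4·x·y, 2·x^2 + 2·y + 1], [8·x·y + 2·x - y, 4·x^2 - x]].
At the point, J = [[-24.000, 15.000], [-55.000, 18.000]].
det J = 393.000.

393.000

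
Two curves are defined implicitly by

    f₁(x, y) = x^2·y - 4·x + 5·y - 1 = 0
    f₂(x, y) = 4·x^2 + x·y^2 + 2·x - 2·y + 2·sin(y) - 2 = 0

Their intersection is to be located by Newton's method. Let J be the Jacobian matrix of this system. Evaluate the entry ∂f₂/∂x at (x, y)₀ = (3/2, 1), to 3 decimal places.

∂f₂/∂x = 8·x + y^2 + 2.
At (3/2, 1) this is 15.000.

15.000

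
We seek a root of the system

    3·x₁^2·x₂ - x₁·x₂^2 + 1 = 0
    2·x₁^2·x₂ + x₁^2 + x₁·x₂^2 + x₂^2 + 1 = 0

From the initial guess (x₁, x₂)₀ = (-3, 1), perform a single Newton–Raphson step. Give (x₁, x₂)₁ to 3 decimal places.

At (-3, 1): F = (31.000, 26.000).
Jacobian J = [[6·x₁·x₂ - x₂^2, 3·x₁^2 - 2·x₁·x₂], [4·x₁·x₂ + 2·x₁ + x₂^2, 2·x₁^2 + 2·x₁·x₂ + 2·x₂]].
At the point, J = [[-19.000, 33.000], [-17.000, 14.000]] (det J = 295.000).
Solving J·Δ = −F gives Δ = (1.437, -0.112).
Then the next iterate is (x₁, x₂)₁ = (-1.563, 0.888).

(-1.563, 0.888)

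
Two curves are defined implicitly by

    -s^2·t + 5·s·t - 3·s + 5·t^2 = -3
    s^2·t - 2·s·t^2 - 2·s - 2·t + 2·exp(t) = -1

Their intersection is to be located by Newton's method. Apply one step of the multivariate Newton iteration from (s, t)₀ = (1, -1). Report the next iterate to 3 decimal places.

(0.934, -0.767)

At (1, -1): F = (1.000, -1.26424).
Jacobian J = [[-2·s·t + 5·t - 3, -s^2 + 5·s + 10·t], [2·s·t - 2·t^2 - 2, s^2 - 4·s·t + 2·exp(t) - 2]].
At the point, J = [[-6.000, -6.000], [-6.000, 3.73576]] (det J = -58.41455).
Solving J·Δ = −F gives Δ = (-0.066, 0.233).
Then the next iterate is (s, t)₁ = (0.934, -0.767).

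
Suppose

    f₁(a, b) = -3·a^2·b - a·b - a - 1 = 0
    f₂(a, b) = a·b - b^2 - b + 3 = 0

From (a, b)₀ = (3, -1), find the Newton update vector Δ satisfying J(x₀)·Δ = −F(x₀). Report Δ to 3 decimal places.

(-2.476, -0.619)

At (3, -1): F = (26.000, 0.000).
Jacobian J = [[-6·a·b - b - 1, -3·a^2 - a], [b, a - 2·b - 1]].
At the point, J = [[18.000, -30.000], [-1.000, 4.000]] (det J = 42.000).
Solving J·Δ = −F gives Δ = (-2.476, -0.619).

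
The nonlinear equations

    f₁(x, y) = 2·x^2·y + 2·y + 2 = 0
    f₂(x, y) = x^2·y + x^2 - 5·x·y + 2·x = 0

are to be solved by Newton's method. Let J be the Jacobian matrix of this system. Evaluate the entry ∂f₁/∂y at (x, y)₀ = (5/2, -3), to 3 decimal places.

14.500

∂f₁/∂y = 2·x^2 + 2.
At (5/2, -3) this is 14.500.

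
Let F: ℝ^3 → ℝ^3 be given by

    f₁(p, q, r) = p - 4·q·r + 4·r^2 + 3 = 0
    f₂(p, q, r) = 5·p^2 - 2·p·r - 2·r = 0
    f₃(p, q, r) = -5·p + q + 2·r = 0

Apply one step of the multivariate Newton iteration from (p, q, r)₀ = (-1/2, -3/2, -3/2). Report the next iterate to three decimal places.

At (-1/2, -3/2, -3/2): F = (2.500, 2.750, -2.000).
Jacobian J = [[1, -4·r, -4·q + 8·r], [10·p - 2·r, 0, -2·p - 2], [-5, 1, 2]].
At the point, J = [[1.000, 6.000, -6.000], [-2.000, 0.000, -1.000], [-5.000, 1.000, 2.000]] (det J = 67.000).
Solving J·Δ = −F gives Δ = (0.522, 1.201, 1.705).
Then the next iterate is (p, q, r)₁ = (0.022, -0.299, 0.205).

(0.022, -0.299, 0.205)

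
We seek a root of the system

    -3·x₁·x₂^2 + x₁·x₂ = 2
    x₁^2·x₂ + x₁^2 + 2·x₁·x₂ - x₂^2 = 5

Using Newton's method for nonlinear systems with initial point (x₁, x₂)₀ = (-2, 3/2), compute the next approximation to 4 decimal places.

At (-2, 3/2): F = (8.5000, -3.2500).
Jacobian J = [[-3·x₂^2 + x₂, -6·x₁·x₂ + x₁], [2·x₁·x₂ + 2·x₁ + 2·x₂, x₁^2 + 2·x₁ - 2·x₂]].
At the point, J = [[-5.2500, 16.0000], [-7.0000, -3.0000]] (det J = 127.7500).
Solving J·Δ = −F gives Δ = (-0.2074, -0.5993).
Then the next iterate is (x₁, x₂)₁ = (-2.2074, 0.9007).

(-2.2074, 0.9007)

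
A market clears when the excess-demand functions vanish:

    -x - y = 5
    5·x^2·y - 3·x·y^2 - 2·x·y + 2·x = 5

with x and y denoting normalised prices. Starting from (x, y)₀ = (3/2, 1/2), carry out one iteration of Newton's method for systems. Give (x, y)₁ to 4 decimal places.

(7.8125, -12.8125)

At (3/2, 1/2): F = (-7.0000, 1.0000).
Jacobian J = [[-1, -1], [10·x·y - 3·y^2 - 2·y + 2, 5·x^2 - 6·x·y - 2·x]].
At the point, J = [[-1.0000, -1.0000], [7.7500, 3.7500]] (det J = 4.0000).
Solving J·Δ = −F gives Δ = (6.3125, -13.3125).
Then the next iterate is (x, y)₁ = (7.8125, -12.8125).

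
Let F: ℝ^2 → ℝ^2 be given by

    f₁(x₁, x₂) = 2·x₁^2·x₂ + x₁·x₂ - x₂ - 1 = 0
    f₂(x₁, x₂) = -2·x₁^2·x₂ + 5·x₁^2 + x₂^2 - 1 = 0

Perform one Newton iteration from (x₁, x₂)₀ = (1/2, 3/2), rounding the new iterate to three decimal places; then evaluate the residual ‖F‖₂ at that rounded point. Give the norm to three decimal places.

1.443

At (1/2, 3/2): F = (-1.000, 1.750).
Jacobian J = [[4·x₁·x₂ + x₂, 2·x₁^2 + x₁ - 1], [-4·x₁·x₂ + 10·x₁, -2·x₁^2 + 2·x₂]].
At the point, J = [[4.500, 0.000], [2.000, 2.500]] (det J = 11.250).
Solving J·Δ = −F gives Δ = (0.222, -0.878).
Then the next iterate is (x₁, x₂)₁ = (0.722, 0.622).
Re-evaluating at (0.722, 0.622): F = (-0.52444, 1.34483), so ‖F‖₂ = 1.443.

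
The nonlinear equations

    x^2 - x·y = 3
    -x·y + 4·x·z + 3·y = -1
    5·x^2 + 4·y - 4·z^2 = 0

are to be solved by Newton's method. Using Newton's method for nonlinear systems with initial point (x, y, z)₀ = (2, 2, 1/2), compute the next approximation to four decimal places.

At (2, 2, 1/2): F = (-3.0000, 7.0000, 27.0000).
Jacobian J = [[2·x - y, -x, 0], [-y + 4·z, -x + 3, 4·x], [10·x, 4, -8·z]].
At the point, J = [[2.0000, -2.0000, 0.0000], [0.0000, 1.0000, 8.0000], [20.0000, 4.0000, -4.0000]] (det J = -392.0000).
Solving J·Δ = −F gives Δ = (-0.9694, -2.4694, -0.5663).
Then the next iterate is (x, y, z)₁ = (1.0306, -0.4694, -0.0663).

(1.0306, -0.4694, -0.0663)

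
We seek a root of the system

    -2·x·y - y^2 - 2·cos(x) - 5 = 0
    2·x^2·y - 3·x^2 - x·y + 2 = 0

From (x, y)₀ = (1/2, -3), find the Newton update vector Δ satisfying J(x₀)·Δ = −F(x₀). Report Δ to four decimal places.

At (1/2, -3): F = (-12.755165, 1.2500).
Jacobian J = [[-2·y + 2·sin(x), -2·x - 2·y], [4·x·y - 6·x - y, 2·x^2 - x]].
At the point, J = [[6.958851, 5.0000], [-6.0000, 0.0000]] (det J = 30.0000).
Solving J·Δ = −F gives Δ = (0.2083, 2.2611).

(0.2083, 2.2611)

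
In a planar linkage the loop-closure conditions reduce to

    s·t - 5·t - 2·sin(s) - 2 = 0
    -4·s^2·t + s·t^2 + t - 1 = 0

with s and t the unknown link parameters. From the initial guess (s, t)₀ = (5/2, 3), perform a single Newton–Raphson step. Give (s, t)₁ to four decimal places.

At (5/2, 3): F = (-10.696944, -50.5000).
Jacobian J = [[t - 2·cos(s), s - 5], [-8·s·t + t^2, -4·s^2 + 2·s·t + 1]].
At the point, J = [[4.602287, -2.5000], [-51.0000, -9.0000]] (det J = -168.920585).
Solving J·Δ = −F gives Δ = (-0.1775, -4.6055).
Then the next iterate is (s, t)₁ = (2.3225, -1.6055).

(2.3225, -1.6055)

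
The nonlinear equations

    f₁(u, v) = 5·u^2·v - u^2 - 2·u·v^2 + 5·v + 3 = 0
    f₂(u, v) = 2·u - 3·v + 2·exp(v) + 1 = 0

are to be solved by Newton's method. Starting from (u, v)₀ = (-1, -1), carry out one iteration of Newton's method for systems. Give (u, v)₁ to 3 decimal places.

At (-1, -1): F = (-6.000, 2.73576).
Jacobian J = [[10·u·v - 2·u - 2·v^2, 5·u^2 - 4·u·v + 5], [2, 2·exp(v) - 3]].
At the point, J = [[10.000, 6.000], [2.000, -2.26424]] (det J = -34.64241).
Solving J·Δ = −F gives Δ = (-0.082, 1.136).
Then the next iterate is (u, v)₁ = (-1.082, 0.136).

(-1.082, 0.136)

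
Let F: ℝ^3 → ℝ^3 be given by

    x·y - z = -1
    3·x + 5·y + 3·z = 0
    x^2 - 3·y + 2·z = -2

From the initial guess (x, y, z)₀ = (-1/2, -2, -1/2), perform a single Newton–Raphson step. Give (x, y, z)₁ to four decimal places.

At (-1/2, -2, -1/2): F = (2.5000, -13.0000, 7.2500).
Jacobian J = [[y, x, -1], [3, 5, 3], [2·x, -3, 2]].
At the point, J = [[-2.0000, -0.5000, -1.0000], [3.0000, 5.0000, 3.0000], [-1.0000, -3.0000, 2.0000]] (det J = -29.5000).
Solving J·Δ = −F gives Δ = (0.7076, 2.1780, -0.0042).
Then the next iterate is (x, y, z)₁ = (0.2076, 0.1780, -0.5042).

(0.2076, 0.1780, -0.5042)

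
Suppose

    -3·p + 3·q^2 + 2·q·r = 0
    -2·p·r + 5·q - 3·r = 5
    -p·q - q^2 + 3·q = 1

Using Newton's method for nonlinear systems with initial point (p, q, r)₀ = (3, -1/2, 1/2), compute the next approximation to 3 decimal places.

(-3.586, 4.043, 2.422)

At (3, -1/2, 1/2): F = (-8.750, -12.000, -1.250).
Jacobian J = [[-3, 6·q + 2·r, 2·q], [-2·r, 5, -2·p - 3], [-q, -p - 2·q + 3, 0]].
At the point, J = [[-3.000, -2.000, -1.000], [-1.000, 5.000, -9.000], [0.500, 1.000, 0.000]] (det J = -14.500).
Solving J·Δ = −F gives Δ = (-6.586, 4.543, 1.922).
Then the next iterate is (p, q, r)₁ = (-3.586, 4.043, 2.422).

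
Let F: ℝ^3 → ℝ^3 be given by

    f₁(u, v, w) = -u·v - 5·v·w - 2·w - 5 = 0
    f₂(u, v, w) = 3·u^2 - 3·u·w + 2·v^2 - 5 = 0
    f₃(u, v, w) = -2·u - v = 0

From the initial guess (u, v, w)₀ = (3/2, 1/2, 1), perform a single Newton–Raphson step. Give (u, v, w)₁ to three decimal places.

At (3/2, 1/2, 1): F = (-10.250, -2.250, -3.500).
Jacobian J = [[-v, -u - 5·w, -5·v - 2], [6·u - 3·w, 4·v, -3·u], [-2, -1, 0]].
At the point, J = [[-0.500, -6.500, -4.500], [6.000, 2.000, -4.500], [-2.000, -1.000, 0.000]] (det J = -47.250).
Solving J·Δ = −F gives Δ = (-2.071, 0.643, -2.976).
Then the next iterate is (u, v, w)₁ = (-0.571, 1.143, -1.976).

(-0.571, 1.143, -1.976)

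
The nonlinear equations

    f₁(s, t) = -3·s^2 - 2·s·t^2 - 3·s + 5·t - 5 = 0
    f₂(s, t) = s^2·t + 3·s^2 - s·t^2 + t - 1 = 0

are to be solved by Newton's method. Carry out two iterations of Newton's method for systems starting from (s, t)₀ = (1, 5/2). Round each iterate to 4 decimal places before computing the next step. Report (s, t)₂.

(0.4250, 2.1129)

At (1, 5/2): F = (-11.0000, 0.7500).
Jacobian J = [[-6·s - 2·t^2 - 3, -4·s·t + 5], [2·s·t + 6·s - t^2, s^2 - 2·s·t + 1]].
At the point, J = [[-21.5000, -5.0000], [4.7500, -3.0000]] (det J = 88.2500).
Solving J·Δ = −F gives Δ = (-0.4164, -0.4093).
Then the next iterate is (s, t)₁ = (0.5836, 2.0907).
Round to (0.5836, 2.0907) and repeat: F = (-2.420929, 0.273605), J = [[-15.243653, 0.119470], [1.570839, -1.099676]].
Δ = (-0.1586, 0.0222), so (s, t)₂ = (0.4250, 2.1129).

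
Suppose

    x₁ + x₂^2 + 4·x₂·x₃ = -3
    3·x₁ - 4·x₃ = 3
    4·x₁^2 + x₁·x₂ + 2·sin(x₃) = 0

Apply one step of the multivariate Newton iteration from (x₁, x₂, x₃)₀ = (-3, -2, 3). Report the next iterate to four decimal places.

At (-3, -2, 3): F = (-20.0000, -24.0000, 42.282240).
Jacobian J = [[1, 2·x₂ + 4·x₃, 4·x₂], [3, 0, -4], [8·x₁ + x₂, x₁, 2·cos(x₃)]].
At the point, J = [[1.0000, 8.0000, -8.0000], [3.0000, 0.0000, -4.0000], [-26.0000, -3.0000, -1.979985]] (det J = 939.519640).
Solving J·Δ = −F gives Δ = (2.2024, -2.1235, -4.3482).
Then the next iterate is (x₁, x₂, x₃)₁ = (-0.7976, -4.1235, -1.3482).

(-0.7976, -4.1235, -1.3482)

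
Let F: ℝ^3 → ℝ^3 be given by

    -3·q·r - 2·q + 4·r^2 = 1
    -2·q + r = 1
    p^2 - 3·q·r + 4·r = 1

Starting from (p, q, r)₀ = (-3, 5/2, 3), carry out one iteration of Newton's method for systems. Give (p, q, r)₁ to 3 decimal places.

(1.742, -0.091, 0.818)

At (-3, 5/2, 3): F = (7.500, -3.000, -2.500).
Jacobian J = [[0, -3·r - 2, -3·q + 8·r], [0, -2, 1], [2·p, -3·r, -3·q + 4]].
At the point, J = [[0.000, -11.000, 16.500], [0.000, -2.000, 1.000], [-6.000, -9.000, -3.500]] (det J = -132.000).
Solving J·Δ = −F gives Δ = (4.742, -2.591, -2.182).
Then the next iterate is (p, q, r)₁ = (1.742, -0.091, 0.818).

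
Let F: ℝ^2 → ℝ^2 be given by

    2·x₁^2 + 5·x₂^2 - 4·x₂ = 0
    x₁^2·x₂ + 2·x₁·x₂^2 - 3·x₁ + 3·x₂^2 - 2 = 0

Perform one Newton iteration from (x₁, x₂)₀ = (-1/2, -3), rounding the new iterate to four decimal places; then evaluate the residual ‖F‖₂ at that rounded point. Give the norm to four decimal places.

At (-1/2, -3): F = (57.5000, 16.7500).
Jacobian J = [[4·x₁, 10·x₂ - 4], [2·x₁·x₂ + 2·x₂^2 - 3, x₁^2 + 4·x₁·x₂ + 6·x₂]].
At the point, J = [[-2.0000, -34.0000], [18.0000, -11.7500]] (det J = 635.5000).
Solving J·Δ = −F gives Δ = (0.1670, 1.6814).
Then the next iterate is (x₁, x₂)₁ = (-0.3330, -1.3186).
Re-evaluating at (-0.3330, -1.3186): F = (14.189708, 2.910921), so ‖F‖₂ = 14.4852.

14.4852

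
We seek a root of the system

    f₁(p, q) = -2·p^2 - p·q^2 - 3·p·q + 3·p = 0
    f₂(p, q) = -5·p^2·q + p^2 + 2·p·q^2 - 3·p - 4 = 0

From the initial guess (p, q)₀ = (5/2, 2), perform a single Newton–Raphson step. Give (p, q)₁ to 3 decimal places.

At (5/2, 2): F = (-30.000, -47.750).
Jacobian J = [[-4·p - q^2 - 3·q + 3, -2·p·q - 3·p], [-10·p·q + 2·p + 2·q^2 - 3, -5·p^2 + 4·p·q]].
At the point, J = [[-17.000, -17.500], [-40.000, -11.250]] (det J = -508.750).
Solving J·Δ = −F gives Δ = (-0.979, -0.763).
Then the next iterate is (p, q)₁ = (1.521, 1.237).

(1.521, 1.237)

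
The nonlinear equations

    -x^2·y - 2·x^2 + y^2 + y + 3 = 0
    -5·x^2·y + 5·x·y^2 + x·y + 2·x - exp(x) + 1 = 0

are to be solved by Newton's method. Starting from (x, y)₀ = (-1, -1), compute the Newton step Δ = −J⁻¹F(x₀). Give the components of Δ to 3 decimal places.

(9.873, 10.873)

At (-1, -1): F = (2.000, -0.36788).
Jacobian J = [[-2·x·y - 4·x, -x^2 + 2·y + 1], [-10·x·y + 5·y^2 + y - exp(x) + 2, -5·x^2 + 10·x·y + x]].
At the point, J = [[2.000, -2.000], [-4.36788, 4.000]] (det J = -0.73576).
Solving J·Δ = −F gives Δ = (9.873, 10.873).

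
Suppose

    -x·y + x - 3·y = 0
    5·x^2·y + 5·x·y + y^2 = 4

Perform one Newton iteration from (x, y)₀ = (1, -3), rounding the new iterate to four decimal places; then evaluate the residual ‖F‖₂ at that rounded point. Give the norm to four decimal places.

4.3431

At (1, -3): F = (13.0000, -25.0000).
Jacobian J = [[-y + 1, -x - 3], [10·x·y + 5·y, 5·x^2 + 5·x + 2·y]].
At the point, J = [[4.0000, -4.0000], [-45.0000, 4.0000]] (det J = -164.0000).
Solving J·Δ = −F gives Δ = (-0.2927, 2.9573).
Then the next iterate is (x, y)₁ = (0.7073, -0.0427).
Re-evaluating at (0.7073, -0.0427): F = (0.865602, -4.255994), so ‖F‖₂ = 4.3431.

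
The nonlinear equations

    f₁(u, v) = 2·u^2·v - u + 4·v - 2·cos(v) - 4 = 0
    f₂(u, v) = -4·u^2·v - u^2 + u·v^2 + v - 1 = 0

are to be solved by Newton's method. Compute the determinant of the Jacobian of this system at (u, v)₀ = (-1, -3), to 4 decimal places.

107.3309

J = [[4·u·v - 1, 2·u^2 + 2·sin(v) + 4], [-8·u·v - 2·u + v^2, -4·u^2 + 2·u·v + 1]].
At the point, J = [[11.0000, 5.717760], [-13.0000, 3.0000]].
det J = 107.3309.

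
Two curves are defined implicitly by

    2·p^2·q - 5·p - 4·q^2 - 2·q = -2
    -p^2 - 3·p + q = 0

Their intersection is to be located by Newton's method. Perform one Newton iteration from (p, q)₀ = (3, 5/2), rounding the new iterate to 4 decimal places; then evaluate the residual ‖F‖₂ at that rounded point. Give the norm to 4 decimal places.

At (3, 5/2): F = (2.0000, -15.5000).
Jacobian J = [[4·p·q - 5, 2·p^2 - 8·q - 2], [-2·p - 3, 1]].
At the point, J = [[25.0000, -4.0000], [-9.0000, 1.0000]] (det J = -11.0000).
Solving J·Δ = −F gives Δ = (-5.4545, -33.5909).
Then the next iterate is (p, q)₁ = (-2.4545, -31.0909).
Re-evaluating at (-2.4545, -31.0909): F = (-4164.740574, -29.751970), so ‖F‖₂ = 4164.8468.

4164.8468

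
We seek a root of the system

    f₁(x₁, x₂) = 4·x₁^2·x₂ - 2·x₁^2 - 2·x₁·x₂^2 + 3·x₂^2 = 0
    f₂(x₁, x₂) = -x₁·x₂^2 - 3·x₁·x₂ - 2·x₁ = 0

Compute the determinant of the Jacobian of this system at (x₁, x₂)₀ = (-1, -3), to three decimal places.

-82.000

J = [[8·x₁·x₂ - 4·x₁ - 2·x₂^2, 4·x₁^2 - 4·x₁·x₂ + 6·x₂], [-x₂^2 - 3·x₂ - 2, -2·x₁·x₂ - 3·x₁]].
At the point, J = [[10.000, -26.000], [-2.000, -3.000]].
det J = -82.000.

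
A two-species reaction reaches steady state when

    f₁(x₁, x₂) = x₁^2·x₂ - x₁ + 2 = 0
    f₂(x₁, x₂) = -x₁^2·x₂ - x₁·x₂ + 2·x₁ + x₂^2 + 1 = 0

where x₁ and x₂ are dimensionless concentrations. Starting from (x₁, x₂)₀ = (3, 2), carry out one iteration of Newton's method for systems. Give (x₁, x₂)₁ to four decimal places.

At (3, 2): F = (17.0000, -13.0000).
Jacobian J = [[2·x₁·x₂ - 1, x₁^2], [-2·x₁·x₂ - x₂ + 2, -x₁^2 - x₁ + 2·x₂]].
At the point, J = [[11.0000, 9.0000], [-12.0000, -8.0000]] (det J = 20.0000).
Solving J·Δ = −F gives Δ = (0.9500, -3.0500).
Then the next iterate is (x₁, x₂)₁ = (3.9500, -1.0500).

(3.9500, -1.0500)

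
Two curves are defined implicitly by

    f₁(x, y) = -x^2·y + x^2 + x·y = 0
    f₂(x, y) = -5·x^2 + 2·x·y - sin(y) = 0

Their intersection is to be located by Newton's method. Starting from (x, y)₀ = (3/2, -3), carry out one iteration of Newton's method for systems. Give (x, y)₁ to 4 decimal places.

(1.3575, 1.2897)

At (3/2, -3): F = (4.5000, -20.108880).
Jacobian J = [[-2·x·y + 2·x + y, -x^2 + x], [-10·x + 2·y, 2·x - cos(y)]].
At the point, J = [[9.0000, -0.7500], [-21.0000, 3.989992]] (det J = 20.159932).
Solving J·Δ = −F gives Δ = (-0.1425, 4.2897).
Then the next iterate is (x, y)₁ = (1.3575, 1.2897).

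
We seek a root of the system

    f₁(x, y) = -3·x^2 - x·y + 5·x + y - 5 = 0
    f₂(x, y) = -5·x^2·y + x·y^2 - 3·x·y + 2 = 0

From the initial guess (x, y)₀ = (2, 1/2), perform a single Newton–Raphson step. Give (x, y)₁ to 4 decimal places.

At (2, 1/2): F = (-7.5000, -10.5000).
Jacobian J = [[-6·x - y + 5, -x + 1], [-10·x·y + y^2 - 3·y, -5·x^2 + 2·x·y - 3·x]].
At the point, J = [[-7.5000, -1.0000], [-11.2500, -24.0000]] (det J = 168.7500).
Solving J·Δ = −F gives Δ = (-1.0044, 0.0333).
Then the next iterate is (x, y)₁ = (0.9956, 0.5333).

(0.9956, 0.5333)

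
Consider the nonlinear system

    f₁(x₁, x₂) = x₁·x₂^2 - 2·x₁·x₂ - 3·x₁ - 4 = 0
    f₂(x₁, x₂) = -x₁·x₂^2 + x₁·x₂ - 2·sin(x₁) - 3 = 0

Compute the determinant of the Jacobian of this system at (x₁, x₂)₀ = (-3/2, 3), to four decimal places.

J = [[x₂^2 - 2·x₂ - 3, 2·x₁·x₂ - 2·x₁], [-x₂^2 + x₂ - 2·cos(x₁), -2·x₁·x₂ + x₁]].
At the point, J = [[0.0000, -6.0000], [-6.141474, 7.5000]].
det J = -36.8488.

-36.8488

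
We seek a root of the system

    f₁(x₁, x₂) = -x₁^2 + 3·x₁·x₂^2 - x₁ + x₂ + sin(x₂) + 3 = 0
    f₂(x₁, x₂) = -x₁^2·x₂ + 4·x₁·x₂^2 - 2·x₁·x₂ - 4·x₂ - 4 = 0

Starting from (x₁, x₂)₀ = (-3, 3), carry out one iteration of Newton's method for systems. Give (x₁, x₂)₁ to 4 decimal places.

(9.4815, 8.9001)

At (-3, 3): F = (-80.858880, -133.0000).
Jacobian J = [[-2·x₁ + 3·x₂^2 - 1, 6·x₁·x₂ + cos(x₂) + 1], [-2·x₁·x₂ + 4·x₂^2 - 2·x₂, -x₁^2 + 8·x₁·x₂ - 2·x₁ - 4]].
At the point, J = [[32.0000, -53.989992], [48.0000, -79.0000]] (det J = 63.519640).
Solving J·Δ = −F gives Δ = (12.4815, 5.9001).
Then the next iterate is (x₁, x₂)₁ = (9.4815, 8.9001).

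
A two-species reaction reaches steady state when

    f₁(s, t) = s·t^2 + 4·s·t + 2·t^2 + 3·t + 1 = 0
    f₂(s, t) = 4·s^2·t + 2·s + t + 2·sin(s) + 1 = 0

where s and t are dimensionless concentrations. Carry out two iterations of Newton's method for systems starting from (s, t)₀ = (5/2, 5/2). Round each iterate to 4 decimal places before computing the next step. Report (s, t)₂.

At (5/2, 5/2): F = (61.6250, 72.196944).
Jacobian J = [[t^2 + 4·t, 2·s·t + 4·s + 4·t + 3], [8·s·t + 2·cos(s) + 2, 4·s^2 + 1]].
At the point, J = [[16.2500, 35.5000], [50.397713, 26.0000]] (det J = -1366.618803).
Solving J·Δ = −F gives Δ = (-0.7030, -1.4141).
Then the next iterate is (s, t)₁ = (1.7970, 1.0859).
Round to (1.7970, 1.0859) and repeat: F = (16.540491, 21.655342), J = [[5.522779, 18.434325], [17.162339, 13.916836]].
Δ = (-0.7056, -0.6859), so (s, t)₂ = (1.0914, 0.4000).

(1.0914, 0.4000)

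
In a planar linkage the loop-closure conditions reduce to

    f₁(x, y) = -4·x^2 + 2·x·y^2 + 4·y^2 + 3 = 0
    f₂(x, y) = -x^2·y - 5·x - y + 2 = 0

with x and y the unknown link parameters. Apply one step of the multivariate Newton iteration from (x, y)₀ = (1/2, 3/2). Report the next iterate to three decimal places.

At (1/2, 3/2): F = (13.250, -2.375).
Jacobian J = [[-8·x + 2·y^2, 4·x·y + 8·y], [-2·x·y - 5, -x^2 - 1]].
At the point, J = [[0.500, 15.000], [-6.500, -1.250]] (det J = 96.875).
Solving J·Δ = −F gives Δ = (-0.197, -0.877).
Then the next iterate is (x, y)₁ = (0.303, 0.623).

(0.303, 0.623)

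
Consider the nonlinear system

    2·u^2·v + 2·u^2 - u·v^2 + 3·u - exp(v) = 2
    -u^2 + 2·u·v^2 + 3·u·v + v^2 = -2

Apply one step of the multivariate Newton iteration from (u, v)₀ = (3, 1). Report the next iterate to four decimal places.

At (3, 1): F = (37.281718, 9.0000).
Jacobian J = [[4·u·v + 4·u - v^2 + 3, 2·u^2 - 2·u·v - exp(v)], [-2·u + 2·v^2 + 3·v, 4·u·v + 3·u + 2·v]].
At the point, J = [[26.0000, 9.281718], [-1.0000, 23.0000]] (det J = 607.281718).
Solving J·Δ = −F gives Δ = (-1.2744, -0.4467).
Then the next iterate is (u, v)₁ = (1.7256, 0.5533).

(1.7256, 0.5533)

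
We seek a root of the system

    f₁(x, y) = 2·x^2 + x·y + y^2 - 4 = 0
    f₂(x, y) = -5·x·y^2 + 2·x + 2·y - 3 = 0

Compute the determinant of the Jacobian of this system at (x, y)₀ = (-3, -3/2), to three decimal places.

525.000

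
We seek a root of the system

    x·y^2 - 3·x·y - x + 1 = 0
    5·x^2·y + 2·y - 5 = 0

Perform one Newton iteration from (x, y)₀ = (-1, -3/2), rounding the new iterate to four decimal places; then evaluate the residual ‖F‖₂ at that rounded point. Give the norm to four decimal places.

9.4627

At (-1, -3/2): F = (-4.7500, -15.5000).
Jacobian J = [[y^2 - 3·y - 1, 2·x·y - 3·x], [10·x·y, 5·x^2 + 2]].
At the point, J = [[5.7500, 6.0000], [15.0000, 7.0000]] (det J = -49.7500).
Solving J·Δ = −F gives Δ = (1.2010, -0.3593).
Then the next iterate is (x, y)₁ = (0.2010, -1.8593).
Re-evaluating at (0.2010, -1.8593): F = (2.615014, -9.094188), so ‖F‖₂ = 9.4627.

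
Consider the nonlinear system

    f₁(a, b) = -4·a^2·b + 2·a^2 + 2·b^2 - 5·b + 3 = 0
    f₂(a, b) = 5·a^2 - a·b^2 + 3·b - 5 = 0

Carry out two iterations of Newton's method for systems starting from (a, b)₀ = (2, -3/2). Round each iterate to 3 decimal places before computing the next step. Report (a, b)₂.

At (2, -3/2): F = (47.000, 6.000).
Jacobian J = [[-8·a·b + 4·a, -4·a^2 + 4·b - 5], [10·a - b^2, -2·a·b + 3]].
At the point, J = [[32.000, -27.000], [17.750, 9.000]] (det J = 767.250).
Solving J·Δ = −F gives Δ = (-0.762, 0.837).
Then the next iterate is (a, b)₁ = (1.238, -0.663).
Round to (1.238, -0.663) and repeat: F = (14.32400, 0.13003), J = [[11.51835, -13.78258], [11.94043, 4.64159]].
Δ = (-0.313, 0.778), so (a, b)₂ = (0.925, 0.115).

(0.925, 0.115)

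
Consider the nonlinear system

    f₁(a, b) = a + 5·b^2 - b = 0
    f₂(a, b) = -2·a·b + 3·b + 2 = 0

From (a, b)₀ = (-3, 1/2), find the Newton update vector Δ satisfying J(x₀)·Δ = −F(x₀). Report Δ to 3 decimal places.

At (-3, 1/2): F = (-2.250, 6.500).
Jacobian J = [[1, 10·b - 1], [-2·b, -2·a + 3]].
At the point, J = [[1.000, 4.000], [-1.000, 9.000]] (det J = 13.000).
Solving J·Δ = −F gives Δ = (3.558, -0.327).

(3.558, -0.327)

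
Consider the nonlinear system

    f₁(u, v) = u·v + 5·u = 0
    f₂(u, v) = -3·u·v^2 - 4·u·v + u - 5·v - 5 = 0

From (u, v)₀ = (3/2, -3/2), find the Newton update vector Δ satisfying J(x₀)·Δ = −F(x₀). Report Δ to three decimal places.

At (3/2, -3/2): F = (5.250, 2.875).
Jacobian J = [[v + 5, u], [-3·v^2 - 4·v + 1, -6·u·v - 4·u - 5]].
At the point, J = [[3.500, 1.500], [0.250, 2.500]] (det J = 8.375).
Solving J·Δ = −F gives Δ = (-1.052, -1.045).

(-1.052, -1.045)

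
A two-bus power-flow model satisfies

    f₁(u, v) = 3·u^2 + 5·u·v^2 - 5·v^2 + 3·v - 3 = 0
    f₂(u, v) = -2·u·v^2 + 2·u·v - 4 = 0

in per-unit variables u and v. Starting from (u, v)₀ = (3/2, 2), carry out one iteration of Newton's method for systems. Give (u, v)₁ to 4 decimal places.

(1.2715, 0.9904)

At (3/2, 2): F = (19.7500, -10.0000).
Jacobian J = [[6·u + 5·v^2, 10·u·v - 10·v + 3], [-2·v^2 + 2·v, -4·u·v + 2·u]].
At the point, J = [[29.0000, 13.0000], [-4.0000, -9.0000]] (det J = -209.0000).
Solving J·Δ = −F gives Δ = (-0.2285, -1.0096).
Then the next iterate is (u, v)₁ = (1.2715, 0.9904).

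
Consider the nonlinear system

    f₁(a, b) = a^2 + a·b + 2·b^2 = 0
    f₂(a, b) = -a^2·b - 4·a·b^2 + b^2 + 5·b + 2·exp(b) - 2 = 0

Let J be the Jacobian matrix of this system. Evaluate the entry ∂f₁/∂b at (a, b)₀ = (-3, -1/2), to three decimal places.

-5.000

∂f₁/∂b = a + 4·b.
At (-3, -1/2) this is -5.000.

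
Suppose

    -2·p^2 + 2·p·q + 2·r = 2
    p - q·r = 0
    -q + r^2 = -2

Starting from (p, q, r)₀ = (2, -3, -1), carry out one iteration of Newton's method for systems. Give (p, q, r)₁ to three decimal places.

(5.750, 20.500, -9.750)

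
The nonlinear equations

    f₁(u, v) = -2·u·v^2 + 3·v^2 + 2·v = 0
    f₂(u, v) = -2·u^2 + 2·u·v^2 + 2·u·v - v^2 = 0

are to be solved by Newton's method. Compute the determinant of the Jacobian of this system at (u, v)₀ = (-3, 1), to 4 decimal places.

-280.0000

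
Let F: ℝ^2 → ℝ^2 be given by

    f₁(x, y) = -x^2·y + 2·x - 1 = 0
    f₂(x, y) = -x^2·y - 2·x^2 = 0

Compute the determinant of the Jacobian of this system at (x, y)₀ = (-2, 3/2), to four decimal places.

J = [[-2·x·y + 2, -x^2], [-2·x·y - 4·x, -x^2]].
At the point, J = [[8.0000, -4.0000], [14.0000, -4.0000]].
det J = 24.0000.

24.0000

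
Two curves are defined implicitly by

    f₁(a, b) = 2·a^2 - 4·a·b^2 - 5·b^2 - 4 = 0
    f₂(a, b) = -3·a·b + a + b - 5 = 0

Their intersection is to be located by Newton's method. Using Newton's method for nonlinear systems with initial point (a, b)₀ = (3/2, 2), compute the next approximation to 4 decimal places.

(-0.1743, 1.3919)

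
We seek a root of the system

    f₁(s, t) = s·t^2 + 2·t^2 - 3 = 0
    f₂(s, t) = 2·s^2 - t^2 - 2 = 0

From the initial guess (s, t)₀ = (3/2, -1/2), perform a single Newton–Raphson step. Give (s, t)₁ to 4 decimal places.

(1.2294, -1.1265)

At (3/2, -1/2): F = (-2.1250, 2.2500).
Jacobian J = [[t^2, 2·s·t + 4·t], [4·s, -2·t]].
At the point, J = [[0.2500, -3.5000], [6.0000, 1.0000]] (det J = 21.2500).
Solving J·Δ = −F gives Δ = (-0.2706, -0.6265).
Then the next iterate is (s, t)₁ = (1.2294, -1.1265).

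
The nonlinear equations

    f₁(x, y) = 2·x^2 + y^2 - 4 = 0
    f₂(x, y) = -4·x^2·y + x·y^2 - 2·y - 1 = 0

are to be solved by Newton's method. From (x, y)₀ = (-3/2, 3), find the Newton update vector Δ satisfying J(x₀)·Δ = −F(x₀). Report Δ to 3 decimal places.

(0.633, -0.950)

At (-3/2, 3): F = (9.500, -47.500).
Jacobian J = [[4·x, 2·y], [-8·x·y + y^2, -4·x^2 + 2·x·y - 2]].
At the point, J = [[-6.000, 6.000], [45.000, -20.000]] (det J = -150.000).
Solving J·Δ = −F gives Δ = (0.633, -0.950).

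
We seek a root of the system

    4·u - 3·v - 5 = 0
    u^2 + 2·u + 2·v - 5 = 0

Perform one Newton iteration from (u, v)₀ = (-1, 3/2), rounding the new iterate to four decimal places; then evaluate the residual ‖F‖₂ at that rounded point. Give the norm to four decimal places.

20.2500

At (-1, 3/2): F = (-13.5000, -3.0000).
Jacobian J = [[4, -3], [2·u + 2, 2]].
At the point, J = [[4.0000, -3.0000], [0.0000, 2.0000]] (det J = 8.0000).
Solving J·Δ = −F gives Δ = (4.5000, 1.5000).
Then the next iterate is (u, v)₁ = (3.5000, 3.0000).
Re-evaluating at (3.5000, 3.0000): F = (0.0000, 20.2500), so ‖F‖₂ = 20.2500.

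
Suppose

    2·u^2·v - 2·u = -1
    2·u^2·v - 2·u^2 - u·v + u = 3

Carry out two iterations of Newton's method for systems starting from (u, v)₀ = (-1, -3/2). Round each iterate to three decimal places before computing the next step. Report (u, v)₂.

At (-1, -3/2): F = (0.000, -10.500).
Jacobian J = [[4·u·v - 2, 2·u^2], [4·u·v - 4·u - v + 1, 2·u^2 - u]].
At the point, J = [[4.000, 2.000], [12.500, 3.000]] (det J = -13.000).
Solving J·Δ = −F gives Δ = (1.615, -3.231).
Then the next iterate is (u, v)₁ = (0.615, -4.731).
Round to (0.615, -4.731) and repeat: F = (-3.80876, -3.81065), J = [[-13.63826, 0.75645], [-8.36726, 0.14145]].
Δ = (-0.533, -4.568), so (u, v)₂ = (0.082, -9.299).

(0.082, -9.299)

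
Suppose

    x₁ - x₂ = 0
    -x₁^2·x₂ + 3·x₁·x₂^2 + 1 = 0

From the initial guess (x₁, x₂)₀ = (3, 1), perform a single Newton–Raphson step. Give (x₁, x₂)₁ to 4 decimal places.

(-0.1667, -0.1667)

At (3, 1): F = (2.0000, 1.0000).
Jacobian J = [[1, -1], [-2·x₁·x₂ + 3·x₂^2, -x₁^2 + 6·x₁·x₂]].
At the point, J = [[1.0000, -1.0000], [-3.0000, 9.0000]] (det J = 6.0000).
Solving J·Δ = −F gives Δ = (-3.1667, -1.1667).
Then the next iterate is (x₁, x₂)₁ = (-0.1667, -0.1667).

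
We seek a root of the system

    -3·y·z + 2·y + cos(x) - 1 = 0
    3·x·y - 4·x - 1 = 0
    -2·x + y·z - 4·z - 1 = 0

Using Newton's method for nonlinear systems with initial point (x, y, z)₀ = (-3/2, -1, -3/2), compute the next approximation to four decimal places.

(-0.3677, -0.6503, -0.1578)

At (-3/2, -1, -3/2): F = (-7.429263, 9.5000, 9.5000).
Jacobian J = [[-sin(x), -3·z + 2, -3·y], [3·y - 4, 3·x, 0], [-2, z, y - 4]].
At the point, J = [[0.997495, 6.5000, 3.0000], [-7.0000, -4.5000, 0.0000], [-2.0000, -1.5000, -5.0000]] (det J = -200.556363).
Solving J·Δ = −F gives Δ = (1.1323, 0.3497, 1.3422).
Then the next iterate is (x, y, z)₁ = (-0.3677, -0.6503, -0.1578).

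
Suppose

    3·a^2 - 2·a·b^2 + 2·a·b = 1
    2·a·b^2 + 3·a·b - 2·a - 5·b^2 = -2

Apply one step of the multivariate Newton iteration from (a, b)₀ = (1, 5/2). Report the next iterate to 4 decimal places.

(1.1481, 1.7847)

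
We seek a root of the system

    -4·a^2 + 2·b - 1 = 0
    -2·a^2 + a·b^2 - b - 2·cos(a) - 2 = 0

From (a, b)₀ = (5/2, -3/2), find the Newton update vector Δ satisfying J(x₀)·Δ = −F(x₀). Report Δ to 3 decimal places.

(-1.409, 0.407)

At (5/2, -3/2): F = (-29.000, -5.77271).
Jacobian J = [[-8·a, 2], [-4·a + b^2 + 2·sin(a), 2·a·b - 1]].
At the point, J = [[-20.000, 2.000], [-6.55306, -8.500]] (det J = 183.10611).
Solving J·Δ = −F gives Δ = (-1.409, 0.407).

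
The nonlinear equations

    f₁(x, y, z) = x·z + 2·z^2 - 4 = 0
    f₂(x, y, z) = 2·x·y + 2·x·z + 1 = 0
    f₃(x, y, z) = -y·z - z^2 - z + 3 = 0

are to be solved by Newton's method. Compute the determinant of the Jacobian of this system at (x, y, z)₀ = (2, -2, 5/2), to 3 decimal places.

-45.000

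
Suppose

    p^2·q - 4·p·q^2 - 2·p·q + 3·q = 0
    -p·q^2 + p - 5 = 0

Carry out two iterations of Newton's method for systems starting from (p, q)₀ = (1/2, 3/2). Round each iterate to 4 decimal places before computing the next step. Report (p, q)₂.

(2.7208, -1.3356)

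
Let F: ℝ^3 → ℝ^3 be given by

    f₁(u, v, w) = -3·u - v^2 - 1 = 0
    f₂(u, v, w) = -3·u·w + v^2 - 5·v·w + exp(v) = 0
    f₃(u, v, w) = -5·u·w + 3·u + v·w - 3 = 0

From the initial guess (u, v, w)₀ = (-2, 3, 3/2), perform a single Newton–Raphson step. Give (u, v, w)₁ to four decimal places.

(-1.4393, 2.0530, 0.9957)

At (-2, 3, 3/2): F = (-4.0000, 15.585537, 10.5000).
Jacobian J = [[-3, -2·v, 0], [-3·w, 2·v - 5·w + exp(v), -3·u - 5·v], [-5·w + 3, w, -5·u + v]].
At the point, J = [[-3.0000, -6.0000, 0.0000], [-4.5000, 18.585537, -9.0000], [-4.5000, 1.5000, 13.0000]] (det J = -1359.335940).
Solving J·Δ = −F gives Δ = (0.5607, -0.9470, -0.5043).
Then the next iterate is (u, v, w)₁ = (-1.4393, 2.0530, 0.9957).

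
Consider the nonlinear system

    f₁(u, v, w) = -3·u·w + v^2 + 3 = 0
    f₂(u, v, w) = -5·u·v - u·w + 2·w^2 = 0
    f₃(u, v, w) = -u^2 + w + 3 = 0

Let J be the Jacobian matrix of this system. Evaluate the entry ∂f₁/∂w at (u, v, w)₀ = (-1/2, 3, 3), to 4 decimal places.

1.5000

∂f₁/∂w = -3·u.
At (-1/2, 3, 3) this is 1.5000.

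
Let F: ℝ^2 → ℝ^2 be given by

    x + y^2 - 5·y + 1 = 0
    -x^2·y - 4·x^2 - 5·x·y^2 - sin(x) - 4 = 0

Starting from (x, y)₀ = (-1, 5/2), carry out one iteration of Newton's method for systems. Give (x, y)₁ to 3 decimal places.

At (-1, 5/2): F = (-6.250, 21.59147).
Jacobian J = [[1, 2·y - 5], [-2·x·y - 8·x - 5·y^2 - cos(x), -x^2 - 10·x·y]].
At the point, J = [[1.000, 0.000], [-18.79030, 24.000]] (det J = 24.000).
Solving J·Δ = −F gives Δ = (6.250, 3.994).
Then the next iterate is (x, y)₁ = (5.250, 6.494).

(5.250, 6.494)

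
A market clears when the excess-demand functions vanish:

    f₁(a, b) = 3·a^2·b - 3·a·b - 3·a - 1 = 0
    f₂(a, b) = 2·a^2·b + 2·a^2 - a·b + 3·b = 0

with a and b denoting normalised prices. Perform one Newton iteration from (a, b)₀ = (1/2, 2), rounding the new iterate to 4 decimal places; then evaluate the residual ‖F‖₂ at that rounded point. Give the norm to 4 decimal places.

At (1/2, 2): F = (-4.0000, 6.5000).
Jacobian J = [[6·a·b - 3·b - 3, 3·a^2 - 3·a], [4·a·b + 4·a - b, 2·a^2 - a + 3]].
At the point, J = [[-3.0000, -0.7500], [4.0000, 3.0000]] (det J = -6.0000).
Solving J·Δ = −F gives Δ = (-1.1875, -0.5833).
Then the next iterate is (a, b)₁ = (-0.6875, 1.4167).
Re-evaluating at (-0.6875, 1.4167): F = (5.993280, 7.508618), so ‖F‖₂ = 9.6072.

9.6072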